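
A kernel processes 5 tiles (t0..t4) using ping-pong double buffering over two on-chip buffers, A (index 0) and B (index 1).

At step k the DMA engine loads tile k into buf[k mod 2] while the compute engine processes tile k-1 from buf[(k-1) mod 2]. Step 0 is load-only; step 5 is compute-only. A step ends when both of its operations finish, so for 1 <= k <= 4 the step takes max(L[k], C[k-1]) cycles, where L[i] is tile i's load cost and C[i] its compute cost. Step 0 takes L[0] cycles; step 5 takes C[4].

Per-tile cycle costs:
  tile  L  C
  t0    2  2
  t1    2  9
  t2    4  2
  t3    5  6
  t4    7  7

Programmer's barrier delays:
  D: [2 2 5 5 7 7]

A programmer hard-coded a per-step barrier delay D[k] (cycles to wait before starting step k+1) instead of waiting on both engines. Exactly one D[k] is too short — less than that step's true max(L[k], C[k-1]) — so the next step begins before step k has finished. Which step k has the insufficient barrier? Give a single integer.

k=0 barrier L[0]=2→2c, D[0]=2 ok
k=1 barrier max(L[1]=2,C[0]=2)→2c, D[1]=2 ok
k=2 barrier max(L[2]=4,C[1]=9)→9c, D[2]=5 SHORT
k=3 barrier max(L[3]=5,C[2]=2)→5c, D[3]=5 ok
k=4 barrier max(L[4]=7,C[3]=6)→7c, D[4]=7 ok
k=5 barrier C[4]=7→7c, D[5]=7 ok

hazard at step 2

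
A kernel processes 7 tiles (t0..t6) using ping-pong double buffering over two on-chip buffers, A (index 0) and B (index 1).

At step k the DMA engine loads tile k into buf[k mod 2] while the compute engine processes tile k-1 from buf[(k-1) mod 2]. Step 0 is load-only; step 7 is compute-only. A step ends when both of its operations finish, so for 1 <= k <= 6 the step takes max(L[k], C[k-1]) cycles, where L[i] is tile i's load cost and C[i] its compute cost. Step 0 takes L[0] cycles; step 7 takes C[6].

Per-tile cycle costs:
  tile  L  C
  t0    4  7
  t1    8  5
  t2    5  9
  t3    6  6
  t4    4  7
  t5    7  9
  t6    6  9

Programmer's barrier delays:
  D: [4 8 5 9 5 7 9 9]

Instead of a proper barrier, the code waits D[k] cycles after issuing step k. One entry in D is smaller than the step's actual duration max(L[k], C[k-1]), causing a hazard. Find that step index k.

k=0 barrier L[0]=4→4c, D[0]=4 ok
k=1 barrier max(L[1]=8,C[0]=7)→8c, D[1]=8 ok
k=2 barrier max(L[2]=5,C[1]=5)→5c, D[2]=5 ok
k=3 barrier max(L[3]=6,C[2]=9)→9c, D[3]=9 ok
k=4 barrier max(L[4]=4,C[3]=6)→6c, D[4]=5 SHORT
k=5 barrier max(L[5]=7,C[4]=7)→7c, D[5]=7 ok
k=6 barrier max(L[6]=6,C[5]=9)→9c, D[6]=9 ok
k=7 barrier C[6]=9→9c, D[7]=9 ok

hazard at step 4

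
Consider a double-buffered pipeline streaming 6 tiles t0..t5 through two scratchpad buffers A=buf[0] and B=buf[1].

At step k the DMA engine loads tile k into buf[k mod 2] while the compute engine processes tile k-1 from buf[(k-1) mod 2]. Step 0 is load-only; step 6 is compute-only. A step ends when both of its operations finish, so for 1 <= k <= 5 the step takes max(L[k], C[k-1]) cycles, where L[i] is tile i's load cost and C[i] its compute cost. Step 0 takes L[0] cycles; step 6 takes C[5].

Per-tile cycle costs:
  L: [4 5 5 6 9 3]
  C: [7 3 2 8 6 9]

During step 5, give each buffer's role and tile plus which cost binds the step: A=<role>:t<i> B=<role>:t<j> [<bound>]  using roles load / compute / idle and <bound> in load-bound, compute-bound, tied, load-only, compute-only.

step 5: A=compute:t4 B=load:t5 [compute-bound]

step 0: L[0]=4 → dur=4, Σ=4 | A=load:t0 B=idle [load-only]
step 1: L[1]=5 C[0]=7 → dur=7, Σ=11 | A=compute:t0 B=load:t1 [compute-bound]
step 2: L[2]=5 C[1]=3 → dur=5, Σ=16 | A=load:t2 B=compute:t1 [load-bound]
step 3: L[3]=6 C[2]=2 → dur=6, Σ=22 | A=compute:t2 B=load:t3 [load-bound]
step 4: L[4]=9 C[3]=8 → dur=9, Σ=31 | A=load:t4 B=compute:t3 [load-bound]
step 5: L[5]=3 C[4]=6 → dur=6, Σ=37 | A=compute:t4 B=load:t5 [compute-bound]
step 6: C[5]=9 → dur=9, Σ=46 | A=idle B=compute:t5 [compute-only]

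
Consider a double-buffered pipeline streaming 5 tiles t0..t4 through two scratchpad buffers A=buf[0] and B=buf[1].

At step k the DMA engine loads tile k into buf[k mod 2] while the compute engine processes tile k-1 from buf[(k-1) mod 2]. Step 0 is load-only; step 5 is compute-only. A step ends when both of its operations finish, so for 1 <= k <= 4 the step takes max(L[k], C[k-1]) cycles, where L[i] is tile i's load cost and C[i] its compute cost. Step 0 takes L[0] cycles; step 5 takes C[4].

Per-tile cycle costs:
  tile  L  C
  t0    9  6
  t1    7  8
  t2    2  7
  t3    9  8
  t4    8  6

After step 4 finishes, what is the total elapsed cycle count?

k=0 load=t0/9c comp=- wait=9 total=9
k=1 load=t1/7c comp=t0/6c wait=7 total=16
k=2 load=t2/2c comp=t1/8c wait=8 total=24
k=3 load=t3/9c comp=t2/7c wait=9 total=33
k=4 load=t4/8c comp=t3/8c wait=8 total=41
k=5 load=- comp=t4/6c wait=6 total=47

end_cycle[4] = 41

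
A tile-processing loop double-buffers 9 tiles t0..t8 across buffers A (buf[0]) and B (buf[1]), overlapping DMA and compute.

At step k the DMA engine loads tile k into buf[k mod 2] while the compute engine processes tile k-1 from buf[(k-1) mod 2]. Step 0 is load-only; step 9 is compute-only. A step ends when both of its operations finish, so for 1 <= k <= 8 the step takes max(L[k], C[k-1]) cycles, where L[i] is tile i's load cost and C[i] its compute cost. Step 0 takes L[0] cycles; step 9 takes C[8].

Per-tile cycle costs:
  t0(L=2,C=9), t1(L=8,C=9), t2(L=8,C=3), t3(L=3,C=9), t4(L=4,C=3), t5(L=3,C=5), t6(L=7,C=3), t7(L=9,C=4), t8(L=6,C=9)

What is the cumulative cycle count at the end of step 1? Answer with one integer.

end_cycle[1] = 11

[0] DMA t0→A (2c) ∥ CU idle ⇒ 2c, clock 2
[1] DMA t1→B (8c) ∥ CU A:t0 (9c) ⇒ 9c, clock 11
[2] DMA t2→A (8c) ∥ CU B:t1 (9c) ⇒ 9c, clock 20
[3] DMA t3→B (3c) ∥ CU A:t2 (3c) ⇒ 3c, clock 23
[4] DMA t4→A (4c) ∥ CU B:t3 (9c) ⇒ 9c, clock 32
[5] DMA t5→B (3c) ∥ CU A:t4 (3c) ⇒ 3c, clock 35
[6] DMA t6→A (7c) ∥ CU B:t5 (5c) ⇒ 7c, clock 42
[7] DMA t7→B (9c) ∥ CU A:t6 (3c) ⇒ 9c, clock 51
[8] DMA t8→A (6c) ∥ CU B:t7 (4c) ⇒ 6c, clock 57
[9] DMA idle ∥ CU A:t8 (9c) ⇒ 9c, clock 66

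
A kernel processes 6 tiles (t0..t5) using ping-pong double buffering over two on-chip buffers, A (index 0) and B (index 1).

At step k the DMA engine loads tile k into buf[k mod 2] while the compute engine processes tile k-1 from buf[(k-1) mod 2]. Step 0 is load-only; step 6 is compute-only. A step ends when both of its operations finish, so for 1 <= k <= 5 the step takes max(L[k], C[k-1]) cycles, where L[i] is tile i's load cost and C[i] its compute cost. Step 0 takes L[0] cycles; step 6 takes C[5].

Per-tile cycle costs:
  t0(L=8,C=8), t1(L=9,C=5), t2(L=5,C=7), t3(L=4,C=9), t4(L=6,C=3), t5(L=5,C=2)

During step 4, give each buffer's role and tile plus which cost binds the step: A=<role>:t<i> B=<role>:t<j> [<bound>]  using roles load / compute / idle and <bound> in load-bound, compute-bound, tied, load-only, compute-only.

step 4: A=load:t4 B=compute:t3 [compute-bound]

k=0 load=t0/8c comp=- wait=8 total=8
k=1 load=t1/9c comp=t0/8c wait=9 total=17
k=2 load=t2/5c comp=t1/5c wait=5 total=22
k=3 load=t3/4c comp=t2/7c wait=7 total=29
k=4 load=t4/6c comp=t3/9c wait=9 total=38
k=5 load=t5/5c comp=t4/3c wait=5 total=43
k=6 load=- comp=t5/2c wait=2 total=45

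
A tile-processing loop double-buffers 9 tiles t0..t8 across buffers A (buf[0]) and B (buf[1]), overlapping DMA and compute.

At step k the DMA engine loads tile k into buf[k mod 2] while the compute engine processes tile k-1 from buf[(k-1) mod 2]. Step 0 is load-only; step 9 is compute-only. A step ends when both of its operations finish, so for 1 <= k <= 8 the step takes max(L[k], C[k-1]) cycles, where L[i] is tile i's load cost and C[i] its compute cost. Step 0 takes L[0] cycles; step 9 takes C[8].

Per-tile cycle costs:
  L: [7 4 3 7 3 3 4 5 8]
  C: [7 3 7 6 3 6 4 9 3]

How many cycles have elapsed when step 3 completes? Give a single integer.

end_cycle[3] = 24

[0] DMA t0→A (7c) ∥ CU idle ⇒ 7c, clock 7
[1] DMA t1→B (4c) ∥ CU A:t0 (7c) ⇒ 7c, clock 14
[2] DMA t2→A (3c) ∥ CU B:t1 (3c) ⇒ 3c, clock 17
[3] DMA t3→B (7c) ∥ CU A:t2 (7c) ⇒ 7c, clock 24
[4] DMA t4→A (3c) ∥ CU B:t3 (6c) ⇒ 6c, clock 30
[5] DMA t5→B (3c) ∥ CU A:t4 (3c) ⇒ 3c, clock 33
[6] DMA t6→A (4c) ∥ CU B:t5 (6c) ⇒ 6c, clock 39
[7] DMA t7→B (5c) ∥ CU A:t6 (4c) ⇒ 5c, clock 44
[8] DMA t8→A (8c) ∥ CU B:t7 (9c) ⇒ 9c, clock 53
[9] DMA idle ∥ CU A:t8 (3c) ⇒ 3c, clock 56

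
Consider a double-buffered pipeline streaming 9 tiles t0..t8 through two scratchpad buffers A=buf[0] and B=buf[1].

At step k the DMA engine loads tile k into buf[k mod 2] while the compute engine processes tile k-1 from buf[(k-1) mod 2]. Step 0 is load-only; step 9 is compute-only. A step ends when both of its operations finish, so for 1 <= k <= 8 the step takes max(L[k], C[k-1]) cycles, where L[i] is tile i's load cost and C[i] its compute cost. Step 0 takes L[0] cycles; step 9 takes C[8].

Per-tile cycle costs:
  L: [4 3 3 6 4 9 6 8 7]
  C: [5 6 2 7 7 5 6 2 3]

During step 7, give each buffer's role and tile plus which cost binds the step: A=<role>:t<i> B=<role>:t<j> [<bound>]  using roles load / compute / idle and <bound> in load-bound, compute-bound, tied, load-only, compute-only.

step 0: L[0]=4 → dur=4, Σ=4 | A=load:t0 B=idle [load-only]
step 1: L[1]=3 C[0]=5 → dur=5, Σ=9 | A=compute:t0 B=load:t1 [compute-bound]
step 2: L[2]=3 C[1]=6 → dur=6, Σ=15 | A=load:t2 B=compute:t1 [compute-bound]
step 3: L[3]=6 C[2]=2 → dur=6, Σ=21 | A=compute:t2 B=load:t3 [load-bound]
step 4: L[4]=4 C[3]=7 → dur=7, Σ=28 | A=load:t4 B=compute:t3 [compute-bound]
step 5: L[5]=9 C[4]=7 → dur=9, Σ=37 | A=compute:t4 B=load:t5 [load-bound]
step 6: L[6]=6 C[5]=5 → dur=6, Σ=43 | A=load:t6 B=compute:t5 [load-bound]
step 7: L[7]=8 C[6]=6 → dur=8, Σ=51 | A=compute:t6 B=load:t7 [load-bound]
step 8: L[8]=7 C[7]=2 → dur=7, Σ=58 | A=load:t8 B=compute:t7 [load-bound]
step 9: C[8]=3 → dur=3, Σ=61 | A=compute:t8 B=idle [compute-only]

step 7: A=compute:t6 B=load:t7 [load-bound]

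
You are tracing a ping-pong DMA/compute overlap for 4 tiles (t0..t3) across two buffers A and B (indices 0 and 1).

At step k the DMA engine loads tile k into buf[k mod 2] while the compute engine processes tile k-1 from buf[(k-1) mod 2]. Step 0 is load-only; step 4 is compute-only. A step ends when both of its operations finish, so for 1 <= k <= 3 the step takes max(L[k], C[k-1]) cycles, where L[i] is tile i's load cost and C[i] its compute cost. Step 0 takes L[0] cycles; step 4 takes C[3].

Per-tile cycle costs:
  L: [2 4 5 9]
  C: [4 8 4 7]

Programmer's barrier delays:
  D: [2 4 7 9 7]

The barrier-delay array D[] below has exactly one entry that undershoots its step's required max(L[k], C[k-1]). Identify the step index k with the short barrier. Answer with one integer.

hazard at step 2

step 0: need L[0]=2 = 2; D[0]=2 ok
step 1: need max(L[1]=4,C[0]=4) = 4; D[1]=4 ok
step 2: need max(L[2]=5,C[1]=8) = 8; D[2]=7 SHORT
step 3: need max(L[3]=9,C[2]=4) = 9; D[3]=9 ok
step 4: need C[3]=7 = 7; D[4]=7 ok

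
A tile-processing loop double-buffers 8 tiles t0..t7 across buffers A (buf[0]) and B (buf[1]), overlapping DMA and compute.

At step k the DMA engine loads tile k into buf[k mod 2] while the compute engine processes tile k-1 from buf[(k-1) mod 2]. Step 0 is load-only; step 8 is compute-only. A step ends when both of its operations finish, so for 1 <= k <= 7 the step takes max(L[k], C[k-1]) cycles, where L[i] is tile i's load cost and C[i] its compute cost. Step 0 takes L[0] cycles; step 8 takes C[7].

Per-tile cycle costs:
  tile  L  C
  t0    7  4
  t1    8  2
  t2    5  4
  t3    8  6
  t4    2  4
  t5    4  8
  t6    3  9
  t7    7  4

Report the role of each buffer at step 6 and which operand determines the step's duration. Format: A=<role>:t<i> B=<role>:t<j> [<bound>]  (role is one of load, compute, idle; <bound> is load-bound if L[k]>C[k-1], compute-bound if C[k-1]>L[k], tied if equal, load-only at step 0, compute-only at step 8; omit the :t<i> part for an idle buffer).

step 6: A=load:t6 B=compute:t5 [compute-bound]

k=0 load=t0/7c comp=- wait=7 total=7
k=1 load=t1/8c comp=t0/4c wait=8 total=15
k=2 load=t2/5c comp=t1/2c wait=5 total=20
k=3 load=t3/8c comp=t2/4c wait=8 total=28
k=4 load=t4/2c comp=t3/6c wait=6 total=34
k=5 load=t5/4c comp=t4/4c wait=4 total=38
k=6 load=t6/3c comp=t5/8c wait=8 total=46
k=7 load=t7/7c comp=t6/9c wait=9 total=55
k=8 load=- comp=t7/4c wait=4 total=59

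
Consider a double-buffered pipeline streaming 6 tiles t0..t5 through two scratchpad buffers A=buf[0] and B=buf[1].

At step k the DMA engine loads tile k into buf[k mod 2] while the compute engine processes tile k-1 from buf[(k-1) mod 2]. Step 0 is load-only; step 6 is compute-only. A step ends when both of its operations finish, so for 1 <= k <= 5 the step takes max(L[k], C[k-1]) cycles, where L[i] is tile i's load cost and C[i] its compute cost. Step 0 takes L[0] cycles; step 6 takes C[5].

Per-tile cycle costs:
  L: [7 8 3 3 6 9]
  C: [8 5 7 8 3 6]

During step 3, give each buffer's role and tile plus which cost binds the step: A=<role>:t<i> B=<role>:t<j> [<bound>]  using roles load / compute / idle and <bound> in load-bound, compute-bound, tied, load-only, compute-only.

[0] DMA t0→A (7c) ∥ CU idle ⇒ 7c, clock 7
[1] DMA t1→B (8c) ∥ CU A:t0 (8c) ⇒ 8c, clock 15
[2] DMA t2→A (3c) ∥ CU B:t1 (5c) ⇒ 5c, clock 20
[3] DMA t3→B (3c) ∥ CU A:t2 (7c) ⇒ 7c, clock 27
[4] DMA t4→A (6c) ∥ CU B:t3 (8c) ⇒ 8c, clock 35
[5] DMA t5→B (9c) ∥ CU A:t4 (3c) ⇒ 9c, clock 44
[6] DMA idle ∥ CU B:t5 (6c) ⇒ 6c, clock 50

step 3: A=compute:t2 B=load:t3 [compute-bound]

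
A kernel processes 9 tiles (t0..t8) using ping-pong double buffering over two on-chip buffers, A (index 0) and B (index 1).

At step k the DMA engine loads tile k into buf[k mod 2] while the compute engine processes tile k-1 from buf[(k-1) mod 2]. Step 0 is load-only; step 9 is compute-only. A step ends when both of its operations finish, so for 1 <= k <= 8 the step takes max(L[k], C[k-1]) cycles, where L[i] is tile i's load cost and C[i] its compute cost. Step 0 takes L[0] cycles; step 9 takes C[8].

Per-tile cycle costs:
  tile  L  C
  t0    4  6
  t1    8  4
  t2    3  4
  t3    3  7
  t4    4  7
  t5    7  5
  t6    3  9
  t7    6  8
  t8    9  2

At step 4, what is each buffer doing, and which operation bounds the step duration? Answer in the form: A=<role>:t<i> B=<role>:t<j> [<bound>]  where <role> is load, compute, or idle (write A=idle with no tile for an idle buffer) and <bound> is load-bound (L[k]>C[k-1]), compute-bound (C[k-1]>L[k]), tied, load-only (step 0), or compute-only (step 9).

[0] DMA t0→A (4c) ∥ CU idle ⇒ 4c, clock 4
[1] DMA t1→B (8c) ∥ CU A:t0 (6c) ⇒ 8c, clock 12
[2] DMA t2→A (3c) ∥ CU B:t1 (4c) ⇒ 4c, clock 16
[3] DMA t3→B (3c) ∥ CU A:t2 (4c) ⇒ 4c, clock 20
[4] DMA t4→A (4c) ∥ CU B:t3 (7c) ⇒ 7c, clock 27
[5] DMA t5→B (7c) ∥ CU A:t4 (7c) ⇒ 7c, clock 34
[6] DMA t6→A (3c) ∥ CU B:t5 (5c) ⇒ 5c, clock 39
[7] DMA t7→B (6c) ∥ CU A:t6 (9c) ⇒ 9c, clock 48
[8] DMA t8→A (9c) ∥ CU B:t7 (8c) ⇒ 9c, clock 57
[9] DMA idle ∥ CU A:t8 (2c) ⇒ 2c, clock 59

step 4: A=load:t4 B=compute:t3 [compute-bound]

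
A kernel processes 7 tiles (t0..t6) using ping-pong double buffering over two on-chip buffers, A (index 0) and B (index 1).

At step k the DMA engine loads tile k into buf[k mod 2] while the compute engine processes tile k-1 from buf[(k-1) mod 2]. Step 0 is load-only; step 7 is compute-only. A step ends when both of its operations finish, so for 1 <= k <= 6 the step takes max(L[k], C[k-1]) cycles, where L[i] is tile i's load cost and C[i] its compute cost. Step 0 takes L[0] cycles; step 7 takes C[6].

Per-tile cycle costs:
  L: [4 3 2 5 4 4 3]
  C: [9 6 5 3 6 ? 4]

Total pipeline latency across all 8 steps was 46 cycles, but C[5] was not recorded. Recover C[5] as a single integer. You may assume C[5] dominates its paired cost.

C[5] = 8

step 0: dur = L[0]=4 = 4
step 1: dur = max(L[1]=3, C[0]=9) = 9
step 2: dur = max(L[2]=2, C[1]=6) = 6
step 3: dur = max(L[3]=5, C[2]=5) = 5
step 4: dur = max(L[4]=4, C[3]=3) = 4
step 5: dur = max(L[5]=4, C[4]=6) = 6
step 6: dur = max(L[6]=3, C[5]=?) = C[5]  (unknown; binding)
step 7: dur = C[6]=4 = 4
sum of known step durations = 38
dur[6] = total - known = 46 - 38 = 8
C[5] is the binding max in step 6, so C[5] = dur[6] = 8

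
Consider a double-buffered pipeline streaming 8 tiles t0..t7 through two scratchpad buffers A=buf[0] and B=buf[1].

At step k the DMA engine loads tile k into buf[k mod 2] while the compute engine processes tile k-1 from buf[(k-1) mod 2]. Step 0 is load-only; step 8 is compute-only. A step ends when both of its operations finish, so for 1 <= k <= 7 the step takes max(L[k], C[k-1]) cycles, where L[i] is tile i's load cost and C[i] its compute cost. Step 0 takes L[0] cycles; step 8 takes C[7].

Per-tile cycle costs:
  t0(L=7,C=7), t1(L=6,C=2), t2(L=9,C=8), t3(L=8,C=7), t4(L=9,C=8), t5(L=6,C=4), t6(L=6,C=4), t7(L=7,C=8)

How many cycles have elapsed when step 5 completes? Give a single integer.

end_cycle[5] = 48

  0. 7=7c; end=7; A:t0 B:-
  1. max(6,7)=7c; end=14; A:t0 B:t1
  2. max(9,2)=9c; end=23; A:t2 B:t1
  3. max(8,8)=8c; end=31; A:t2 B:t3
  4. max(9,7)=9c; end=40; A:t4 B:t3
  5. max(6,8)=8c; end=48; A:t4 B:t5
  6. max(6,4)=6c; end=54; A:t6 B:t5
  7. max(7,4)=7c; end=61; A:t6 B:t7
  8. 8=8c; end=69; A:t6 B:t7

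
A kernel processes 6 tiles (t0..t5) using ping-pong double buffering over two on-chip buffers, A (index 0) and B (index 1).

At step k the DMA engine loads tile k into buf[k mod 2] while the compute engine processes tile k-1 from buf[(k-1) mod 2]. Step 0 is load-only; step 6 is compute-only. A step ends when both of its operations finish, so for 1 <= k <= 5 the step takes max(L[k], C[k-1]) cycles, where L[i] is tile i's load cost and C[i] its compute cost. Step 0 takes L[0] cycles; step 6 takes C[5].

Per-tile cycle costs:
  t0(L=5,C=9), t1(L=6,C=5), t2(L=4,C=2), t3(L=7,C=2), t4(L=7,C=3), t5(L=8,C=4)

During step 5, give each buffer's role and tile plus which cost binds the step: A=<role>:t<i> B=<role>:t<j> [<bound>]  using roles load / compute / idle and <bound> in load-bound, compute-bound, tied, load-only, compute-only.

  0. 5=5c; end=5; A:t0 B:-
  1. max(6,9)=9c; end=14; A:t0 B:t1
  2. max(4,5)=5c; end=19; A:t2 B:t1
  3. max(7,2)=7c; end=26; A:t2 B:t3
  4. max(7,2)=7c; end=33; A:t4 B:t3
  5. max(8,3)=8c; end=41; A:t4 B:t5
  6. 4=4c; end=45; A:t4 B:t5

step 5: A=compute:t4 B=load:t5 [load-bound]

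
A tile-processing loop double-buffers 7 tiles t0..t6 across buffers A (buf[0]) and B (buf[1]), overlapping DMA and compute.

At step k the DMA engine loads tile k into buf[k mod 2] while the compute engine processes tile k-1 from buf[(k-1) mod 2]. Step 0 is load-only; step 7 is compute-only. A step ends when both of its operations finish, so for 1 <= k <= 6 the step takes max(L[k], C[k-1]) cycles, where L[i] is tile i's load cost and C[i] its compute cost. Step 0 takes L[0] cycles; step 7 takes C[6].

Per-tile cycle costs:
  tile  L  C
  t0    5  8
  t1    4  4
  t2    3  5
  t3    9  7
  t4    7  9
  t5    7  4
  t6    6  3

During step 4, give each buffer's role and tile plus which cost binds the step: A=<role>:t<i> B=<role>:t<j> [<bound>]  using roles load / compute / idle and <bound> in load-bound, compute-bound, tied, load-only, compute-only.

step 4: A=load:t4 B=compute:t3 [tied]

k=0 load=t0/5c comp=- wait=5 total=5
k=1 load=t1/4c comp=t0/8c wait=8 total=13
k=2 load=t2/3c comp=t1/4c wait=4 total=17
k=3 load=t3/9c comp=t2/5c wait=9 total=26
k=4 load=t4/7c comp=t3/7c wait=7 total=33
k=5 load=t5/7c comp=t4/9c wait=9 total=42
k=6 load=t6/6c comp=t5/4c wait=6 total=48
k=7 load=- comp=t6/3c wait=3 total=51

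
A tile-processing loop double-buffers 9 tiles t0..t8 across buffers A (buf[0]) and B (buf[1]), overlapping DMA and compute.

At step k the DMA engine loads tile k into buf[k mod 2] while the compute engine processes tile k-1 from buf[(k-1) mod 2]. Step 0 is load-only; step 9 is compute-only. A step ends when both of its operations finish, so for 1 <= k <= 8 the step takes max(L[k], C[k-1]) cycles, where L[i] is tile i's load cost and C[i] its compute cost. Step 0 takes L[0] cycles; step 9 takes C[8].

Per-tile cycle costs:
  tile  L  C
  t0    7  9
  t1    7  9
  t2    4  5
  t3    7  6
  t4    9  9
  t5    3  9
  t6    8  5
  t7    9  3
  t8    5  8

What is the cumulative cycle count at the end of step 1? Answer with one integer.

end_cycle[1] = 16

[0] DMA t0→A (7c) ∥ CU idle ⇒ 7c, clock 7
[1] DMA t1→B (7c) ∥ CU A:t0 (9c) ⇒ 9c, clock 16
[2] DMA t2→A (4c) ∥ CU B:t1 (9c) ⇒ 9c, clock 25
[3] DMA t3→B (7c) ∥ CU A:t2 (5c) ⇒ 7c, clock 32
[4] DMA t4→A (9c) ∥ CU B:t3 (6c) ⇒ 9c, clock 41
[5] DMA t5→B (3c) ∥ CU A:t4 (9c) ⇒ 9c, clock 50
[6] DMA t6→A (8c) ∥ CU B:t5 (9c) ⇒ 9c, clock 59
[7] DMA t7→B (9c) ∥ CU A:t6 (5c) ⇒ 9c, clock 68
[8] DMA t8→A (5c) ∥ CU B:t7 (3c) ⇒ 5c, clock 73
[9] DMA idle ∥ CU A:t8 (8c) ⇒ 8c, clock 81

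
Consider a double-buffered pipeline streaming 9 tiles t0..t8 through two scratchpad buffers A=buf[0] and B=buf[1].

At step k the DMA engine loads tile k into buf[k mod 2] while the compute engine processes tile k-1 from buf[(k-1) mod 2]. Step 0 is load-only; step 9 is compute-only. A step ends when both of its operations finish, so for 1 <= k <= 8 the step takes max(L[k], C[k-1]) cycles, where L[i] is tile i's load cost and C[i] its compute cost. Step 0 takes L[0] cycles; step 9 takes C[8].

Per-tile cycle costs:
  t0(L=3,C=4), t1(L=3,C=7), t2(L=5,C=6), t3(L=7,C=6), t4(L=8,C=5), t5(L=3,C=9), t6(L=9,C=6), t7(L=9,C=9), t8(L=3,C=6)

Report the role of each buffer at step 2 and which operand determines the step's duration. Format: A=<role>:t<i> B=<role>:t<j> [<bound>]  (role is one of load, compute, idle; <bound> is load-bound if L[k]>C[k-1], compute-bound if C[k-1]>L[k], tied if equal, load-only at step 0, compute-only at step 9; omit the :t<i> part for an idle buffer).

step 0: L[0]=3 → dur=3, Σ=3 | A=load:t0 B=idle [load-only]
step 1: L[1]=3 C[0]=4 → dur=4, Σ=7 | A=compute:t0 B=load:t1 [compute-bound]
step 2: L[2]=5 C[1]=7 → dur=7, Σ=14 | A=load:t2 B=compute:t1 [compute-bound]
step 3: L[3]=7 C[2]=6 → dur=7, Σ=21 | A=compute:t2 B=load:t3 [load-bound]
step 4: L[4]=8 C[3]=6 → dur=8, Σ=29 | A=load:t4 B=compute:t3 [load-bound]
step 5: L[5]=3 C[4]=5 → dur=5, Σ=34 | A=compute:t4 B=load:t5 [compute-bound]
step 6: L[6]=9 C[5]=9 → dur=9, Σ=43 | A=load:t6 B=compute:t5 [tied]
step 7: L[7]=9 C[6]=6 → dur=9, Σ=52 | A=compute:t6 B=load:t7 [load-bound]
step 8: L[8]=3 C[7]=9 → dur=9, Σ=61 | A=load:t8 B=compute:t7 [compute-bound]
step 9: C[8]=6 → dur=6, Σ=67 | A=compute:t8 B=idle [compute-only]

step 2: A=load:t2 B=compute:t1 [compute-bound]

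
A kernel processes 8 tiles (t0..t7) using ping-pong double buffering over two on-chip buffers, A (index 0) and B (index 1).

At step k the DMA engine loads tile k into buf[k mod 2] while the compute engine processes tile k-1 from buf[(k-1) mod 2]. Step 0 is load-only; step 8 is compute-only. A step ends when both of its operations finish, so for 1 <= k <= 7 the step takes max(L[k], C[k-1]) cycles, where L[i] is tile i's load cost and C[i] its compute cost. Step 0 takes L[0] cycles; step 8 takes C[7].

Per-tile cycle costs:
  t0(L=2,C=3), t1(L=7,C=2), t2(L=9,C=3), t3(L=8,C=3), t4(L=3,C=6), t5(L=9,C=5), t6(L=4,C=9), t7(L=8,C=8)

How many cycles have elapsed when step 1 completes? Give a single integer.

end_cycle[1] = 9

  0. 2=2c; end=2; A:t0 B:-
  1. max(7,3)=7c; end=9; A:t0 B:t1
  2. max(9,2)=9c; end=18; A:t2 B:t1
  3. max(8,3)=8c; end=26; A:t2 B:t3
  4. max(3,3)=3c; end=29; A:t4 B:t3
  5. max(9,6)=9c; end=38; A:t4 B:t5
  6. max(4,5)=5c; end=43; A:t6 B:t5
  7. max(8,9)=9c; end=52; A:t6 B:t7
  8. 8=8c; end=60; A:t6 B:t7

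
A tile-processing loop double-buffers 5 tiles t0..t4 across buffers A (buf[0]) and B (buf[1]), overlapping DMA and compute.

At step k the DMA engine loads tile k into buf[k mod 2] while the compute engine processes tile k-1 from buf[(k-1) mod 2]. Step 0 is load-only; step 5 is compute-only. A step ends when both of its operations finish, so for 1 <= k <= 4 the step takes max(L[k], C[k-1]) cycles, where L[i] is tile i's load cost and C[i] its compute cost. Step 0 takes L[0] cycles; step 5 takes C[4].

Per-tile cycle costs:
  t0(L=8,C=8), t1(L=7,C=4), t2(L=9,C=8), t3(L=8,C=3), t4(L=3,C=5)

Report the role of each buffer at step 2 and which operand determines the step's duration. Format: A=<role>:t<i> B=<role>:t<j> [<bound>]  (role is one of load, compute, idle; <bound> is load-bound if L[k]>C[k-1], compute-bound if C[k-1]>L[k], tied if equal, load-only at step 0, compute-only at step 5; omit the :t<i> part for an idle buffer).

step 2: A=load:t2 B=compute:t1 [load-bound]

step 0: L[0]=8 → dur=8, Σ=8 | A=load:t0 B=idle [load-only]
step 1: L[1]=7 C[0]=8 → dur=8, Σ=16 | A=compute:t0 B=load:t1 [compute-bound]
step 2: L[2]=9 C[1]=4 → dur=9, Σ=25 | A=load:t2 B=compute:t1 [load-bound]
step 3: L[3]=8 C[2]=8 → dur=8, Σ=33 | A=compute:t2 B=load:t3 [tied]
step 4: L[4]=3 C[3]=3 → dur=3, Σ=36 | A=load:t4 B=compute:t3 [tied]
step 5: C[4]=5 → dur=5, Σ=41 | A=compute:t4 B=idle [compute-only]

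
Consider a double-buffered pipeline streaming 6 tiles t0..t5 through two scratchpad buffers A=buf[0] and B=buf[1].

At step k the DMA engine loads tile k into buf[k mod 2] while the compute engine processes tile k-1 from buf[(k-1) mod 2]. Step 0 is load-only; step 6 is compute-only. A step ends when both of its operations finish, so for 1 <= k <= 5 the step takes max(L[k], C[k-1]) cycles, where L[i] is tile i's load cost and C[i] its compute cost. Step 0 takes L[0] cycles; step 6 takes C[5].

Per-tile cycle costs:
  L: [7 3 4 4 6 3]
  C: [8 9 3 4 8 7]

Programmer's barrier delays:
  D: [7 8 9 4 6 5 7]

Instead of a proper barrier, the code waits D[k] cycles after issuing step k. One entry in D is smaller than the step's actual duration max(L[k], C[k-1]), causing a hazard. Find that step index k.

hazard at step 5

step 0: need L[0]=7 = 7; D[0]=7 ok
step 1: need max(L[1]=3,C[0]=8) = 8; D[1]=8 ok
step 2: need max(L[2]=4,C[1]=9) = 9; D[2]=9 ok
step 3: need max(L[3]=4,C[2]=3) = 4; D[3]=4 ok
step 4: need max(L[4]=6,C[3]=4) = 6; D[4]=6 ok
step 5: need max(L[5]=3,C[4]=8) = 8; D[5]=5 SHORT
step 6: need C[5]=7 = 7; D[6]=7 ok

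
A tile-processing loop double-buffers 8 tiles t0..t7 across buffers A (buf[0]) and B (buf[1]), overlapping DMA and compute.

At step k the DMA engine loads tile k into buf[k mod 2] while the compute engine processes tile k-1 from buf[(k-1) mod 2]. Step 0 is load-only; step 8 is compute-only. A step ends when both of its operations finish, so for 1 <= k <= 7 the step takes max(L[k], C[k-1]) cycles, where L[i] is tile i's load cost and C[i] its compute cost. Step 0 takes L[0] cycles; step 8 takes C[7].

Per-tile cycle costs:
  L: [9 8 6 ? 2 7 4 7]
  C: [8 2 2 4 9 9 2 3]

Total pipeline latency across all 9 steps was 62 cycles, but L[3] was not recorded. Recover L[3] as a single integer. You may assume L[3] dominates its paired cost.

step 0 = dur = L[0]=9 = 9
step 1 = dur = max(L[1]=8, C[0]=8) = 8
step 2 = dur = max(L[2]=6, C[1]=2) = 6
step 3 = dur = max(L[3]=?, C[2]=2) = L[3]  (unknown; binding)
step 4 = dur = max(L[4]=2, C[3]=4) = 4
step 5 = dur = max(L[5]=7, C[4]=9) = 9
step 6 = dur = max(L[6]=4, C[5]=9) = 9
step 7 = dur = max(L[7]=7, C[6]=2) = 7
step 8 = dur = C[7]=3 = 3
sum of known step durations = 55
dur[3] = total - known = 62 - 55 = 7
L[3] is the binding max in step 3, so L[3] = dur[3] = 7

L[3] = 7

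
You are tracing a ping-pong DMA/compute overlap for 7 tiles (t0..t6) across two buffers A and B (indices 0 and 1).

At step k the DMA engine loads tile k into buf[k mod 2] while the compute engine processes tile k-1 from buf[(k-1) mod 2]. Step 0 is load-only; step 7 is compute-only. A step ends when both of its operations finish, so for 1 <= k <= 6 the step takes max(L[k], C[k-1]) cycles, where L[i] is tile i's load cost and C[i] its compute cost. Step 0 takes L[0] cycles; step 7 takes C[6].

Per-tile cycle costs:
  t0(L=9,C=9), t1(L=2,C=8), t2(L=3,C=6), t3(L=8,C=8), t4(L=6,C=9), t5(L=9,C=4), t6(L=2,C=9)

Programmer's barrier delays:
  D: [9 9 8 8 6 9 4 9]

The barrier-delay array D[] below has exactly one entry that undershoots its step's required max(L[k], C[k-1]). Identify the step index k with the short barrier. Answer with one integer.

hazard at step 4

[0] required=L[0]=9=9 vs D=9 ok
[1] required=max(L[1]=2,C[0]=9)=9 vs D=9 ok
[2] required=max(L[2]=3,C[1]=8)=8 vs D=8 ok
[3] required=max(L[3]=8,C[2]=6)=8 vs D=8 ok
[4] required=max(L[4]=6,C[3]=8)=8 vs D=6 SHORT
[5] required=max(L[5]=9,C[4]=9)=9 vs D=9 ok
[6] required=max(L[6]=2,C[5]=4)=4 vs D=4 ok
[7] required=C[6]=9=9 vs D=9 ok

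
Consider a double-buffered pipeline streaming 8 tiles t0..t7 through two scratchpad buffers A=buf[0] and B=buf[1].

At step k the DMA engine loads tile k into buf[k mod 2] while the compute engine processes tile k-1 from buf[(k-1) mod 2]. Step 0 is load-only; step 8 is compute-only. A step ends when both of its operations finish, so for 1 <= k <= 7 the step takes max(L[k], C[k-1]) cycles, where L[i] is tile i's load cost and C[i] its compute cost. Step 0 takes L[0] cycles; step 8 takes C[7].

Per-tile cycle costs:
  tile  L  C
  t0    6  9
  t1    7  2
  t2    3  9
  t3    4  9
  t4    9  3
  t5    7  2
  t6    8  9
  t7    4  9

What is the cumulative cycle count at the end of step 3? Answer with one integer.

end_cycle[3] = 27

[0] DMA t0→A (6c) ∥ CU idle ⇒ 6c, clock 6
[1] DMA t1→B (7c) ∥ CU A:t0 (9c) ⇒ 9c, clock 15
[2] DMA t2→A (3c) ∥ CU B:t1 (2c) ⇒ 3c, clock 18
[3] DMA t3→B (4c) ∥ CU A:t2 (9c) ⇒ 9c, clock 27
[4] DMA t4→A (9c) ∥ CU B:t3 (9c) ⇒ 9c, clock 36
[5] DMA t5→B (7c) ∥ CU A:t4 (3c) ⇒ 7c, clock 43
[6] DMA t6→A (8c) ∥ CU B:t5 (2c) ⇒ 8c, clock 51
[7] DMA t7→B (4c) ∥ CU A:t6 (9c) ⇒ 9c, clock 60
[8] DMA idle ∥ CU B:t7 (9c) ⇒ 9c, clock 69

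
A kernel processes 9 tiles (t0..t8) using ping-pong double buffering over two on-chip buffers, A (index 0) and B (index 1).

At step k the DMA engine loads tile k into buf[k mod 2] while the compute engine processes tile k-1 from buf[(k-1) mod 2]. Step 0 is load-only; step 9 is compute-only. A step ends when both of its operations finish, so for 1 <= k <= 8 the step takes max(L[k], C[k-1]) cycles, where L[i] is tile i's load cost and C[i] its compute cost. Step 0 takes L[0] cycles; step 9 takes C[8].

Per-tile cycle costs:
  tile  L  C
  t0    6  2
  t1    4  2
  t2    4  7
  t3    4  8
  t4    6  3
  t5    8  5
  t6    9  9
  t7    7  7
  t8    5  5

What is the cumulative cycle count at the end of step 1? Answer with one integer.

end_cycle[1] = 10

  0. 6=6c; end=6; A:t0 B:-
  1. max(4,2)=4c; end=10; A:t0 B:t1
  2. max(4,2)=4c; end=14; A:t2 B:t1
  3. max(4,7)=7c; end=21; A:t2 B:t3
  4. max(6,8)=8c; end=29; A:t4 B:t3
  5. max(8,3)=8c; end=37; A:t4 B:t5
  6. max(9,5)=9c; end=46; A:t6 B:t5
  7. max(7,9)=9c; end=55; A:t6 B:t7
  8. max(5,7)=7c; end=62; A:t8 B:t7
  9. 5=5c; end=67; A:t8 B:t7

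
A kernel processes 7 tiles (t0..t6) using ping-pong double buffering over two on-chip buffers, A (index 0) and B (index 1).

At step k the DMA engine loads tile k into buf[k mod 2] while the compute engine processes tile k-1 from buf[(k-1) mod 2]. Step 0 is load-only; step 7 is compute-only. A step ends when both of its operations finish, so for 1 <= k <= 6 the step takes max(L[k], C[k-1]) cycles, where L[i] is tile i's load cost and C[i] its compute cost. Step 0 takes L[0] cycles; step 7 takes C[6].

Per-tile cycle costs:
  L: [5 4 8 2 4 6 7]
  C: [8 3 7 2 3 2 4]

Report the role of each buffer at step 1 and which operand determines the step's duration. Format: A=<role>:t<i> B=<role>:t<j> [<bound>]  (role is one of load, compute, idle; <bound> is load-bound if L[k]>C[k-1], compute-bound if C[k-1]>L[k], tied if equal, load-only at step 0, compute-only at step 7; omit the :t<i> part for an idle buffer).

step 1: A=compute:t0 B=load:t1 [compute-bound]

  0. 5=5c; end=5; A:t0 B:-
  1. max(4,8)=8c; end=13; A:t0 B:t1
  2. max(8,3)=8c; end=21; A:t2 B:t1
  3. max(2,7)=7c; end=28; A:t2 B:t3
  4. max(4,2)=4c; end=32; A:t4 B:t3
  5. max(6,3)=6c; end=38; A:t4 B:t5
  6. max(7,2)=7c; end=45; A:t6 B:t5
  7. 4=4c; end=49; A:t6 B:t5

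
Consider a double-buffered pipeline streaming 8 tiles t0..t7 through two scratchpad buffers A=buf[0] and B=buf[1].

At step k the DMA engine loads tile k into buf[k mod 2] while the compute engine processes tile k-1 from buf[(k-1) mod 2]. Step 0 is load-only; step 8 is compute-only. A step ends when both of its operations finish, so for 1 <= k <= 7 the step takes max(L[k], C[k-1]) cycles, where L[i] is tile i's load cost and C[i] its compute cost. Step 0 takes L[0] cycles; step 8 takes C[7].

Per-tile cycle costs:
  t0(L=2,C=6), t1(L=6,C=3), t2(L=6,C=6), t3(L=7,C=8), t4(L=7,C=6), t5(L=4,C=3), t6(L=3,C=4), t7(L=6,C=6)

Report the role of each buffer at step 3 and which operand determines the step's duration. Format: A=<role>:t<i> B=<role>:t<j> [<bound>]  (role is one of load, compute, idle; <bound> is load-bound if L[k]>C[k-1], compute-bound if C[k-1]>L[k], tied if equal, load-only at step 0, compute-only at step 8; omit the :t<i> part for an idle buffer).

step 3: A=compute:t2 B=load:t3 [load-bound]

[0] DMA t0→A (2c) ∥ CU idle ⇒ 2c, clock 2
[1] DMA t1→B (6c) ∥ CU A:t0 (6c) ⇒ 6c, clock 8
[2] DMA t2→A (6c) ∥ CU B:t1 (3c) ⇒ 6c, clock 14
[3] DMA t3→B (7c) ∥ CU A:t2 (6c) ⇒ 7c, clock 21
[4] DMA t4→A (7c) ∥ CU B:t3 (8c) ⇒ 8c, clock 29
[5] DMA t5→B (4c) ∥ CU A:t4 (6c) ⇒ 6c, clock 35
[6] DMA t6→A (3c) ∥ CU B:t5 (3c) ⇒ 3c, clock 38
[7] DMA t7→B (6c) ∥ CU A:t6 (4c) ⇒ 6c, clock 44
[8] DMA idle ∥ CU B:t7 (6c) ⇒ 6c, clock 50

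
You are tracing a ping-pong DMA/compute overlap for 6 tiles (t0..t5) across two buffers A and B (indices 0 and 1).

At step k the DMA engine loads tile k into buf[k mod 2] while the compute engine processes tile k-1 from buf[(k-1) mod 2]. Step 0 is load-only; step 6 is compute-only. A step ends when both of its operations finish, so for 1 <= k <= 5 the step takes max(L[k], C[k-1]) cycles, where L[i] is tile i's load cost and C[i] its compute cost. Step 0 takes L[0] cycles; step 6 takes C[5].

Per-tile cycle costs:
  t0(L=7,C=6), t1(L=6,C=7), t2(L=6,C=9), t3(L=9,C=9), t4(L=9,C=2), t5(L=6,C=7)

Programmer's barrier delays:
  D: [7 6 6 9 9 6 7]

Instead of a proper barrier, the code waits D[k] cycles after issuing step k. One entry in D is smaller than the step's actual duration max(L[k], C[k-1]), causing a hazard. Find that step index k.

hazard at step 2

k=0 barrier L[0]=7→7c, D[0]=7 ok
k=1 barrier max(L[1]=6,C[0]=6)→6c, D[1]=6 ok
k=2 barrier max(L[2]=6,C[1]=7)→7c, D[2]=6 SHORT
k=3 barrier max(L[3]=9,C[2]=9)→9c, D[3]=9 ok
k=4 barrier max(L[4]=9,C[3]=9)→9c, D[4]=9 ok
k=5 barrier max(L[5]=6,C[4]=2)→6c, D[5]=6 ok
k=6 barrier C[5]=7→7c, D[6]=7 ok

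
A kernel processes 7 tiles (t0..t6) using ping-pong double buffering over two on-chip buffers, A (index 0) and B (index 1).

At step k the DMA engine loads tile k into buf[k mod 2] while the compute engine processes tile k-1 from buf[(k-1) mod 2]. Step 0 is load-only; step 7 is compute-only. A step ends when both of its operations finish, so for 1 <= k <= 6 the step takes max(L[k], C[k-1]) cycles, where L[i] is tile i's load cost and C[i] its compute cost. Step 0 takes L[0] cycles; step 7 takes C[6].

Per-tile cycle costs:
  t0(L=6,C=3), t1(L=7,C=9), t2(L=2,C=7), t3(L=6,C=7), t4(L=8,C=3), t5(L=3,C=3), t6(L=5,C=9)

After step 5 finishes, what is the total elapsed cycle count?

step 0: L[0]=6 → dur=6, Σ=6 | A=load:t0 B=idle [load-only]
step 1: L[1]=7 C[0]=3 → dur=7, Σ=13 | A=compute:t0 B=load:t1 [load-bound]
step 2: L[2]=2 C[1]=9 → dur=9, Σ=22 | A=load:t2 B=compute:t1 [compute-bound]
step 3: L[3]=6 C[2]=7 → dur=7, Σ=29 | A=compute:t2 B=load:t3 [compute-bound]
step 4: L[4]=8 C[3]=7 → dur=8, Σ=37 | A=load:t4 B=compute:t3 [load-bound]
step 5: L[5]=3 C[4]=3 → dur=3, Σ=40 | A=compute:t4 B=load:t5 [tied]
step 6: L[6]=5 C[5]=3 → dur=5, Σ=45 | A=load:t6 B=compute:t5 [load-bound]
step 7: C[6]=9 → dur=9, Σ=54 | A=compute:t6 B=idle [compute-only]

end_cycle[5] = 40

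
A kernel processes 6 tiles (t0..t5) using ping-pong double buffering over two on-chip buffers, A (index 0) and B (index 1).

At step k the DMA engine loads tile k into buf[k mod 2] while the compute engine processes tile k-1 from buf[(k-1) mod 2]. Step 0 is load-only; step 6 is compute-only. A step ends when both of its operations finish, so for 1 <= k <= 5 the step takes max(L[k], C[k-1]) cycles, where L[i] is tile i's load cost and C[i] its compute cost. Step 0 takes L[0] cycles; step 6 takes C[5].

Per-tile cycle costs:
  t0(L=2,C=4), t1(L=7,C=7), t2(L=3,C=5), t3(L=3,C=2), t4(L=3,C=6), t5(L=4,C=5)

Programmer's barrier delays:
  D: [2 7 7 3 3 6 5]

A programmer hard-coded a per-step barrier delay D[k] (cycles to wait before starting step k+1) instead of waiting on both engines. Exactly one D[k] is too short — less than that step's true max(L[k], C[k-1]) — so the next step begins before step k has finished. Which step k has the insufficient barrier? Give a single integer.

k=0 barrier L[0]=2→2c, D[0]=2 ok
k=1 barrier max(L[1]=7,C[0]=4)→7c, D[1]=7 ok
k=2 barrier max(L[2]=3,C[1]=7)→7c, D[2]=7 ok
k=3 barrier max(L[3]=3,C[2]=5)→5c, D[3]=3 SHORT
k=4 barrier max(L[4]=3,C[3]=2)→3c, D[4]=3 ok
k=5 barrier max(L[5]=4,C[4]=6)→6c, D[5]=6 ok
k=6 barrier C[5]=5→5c, D[6]=5 ok

hazard at step 3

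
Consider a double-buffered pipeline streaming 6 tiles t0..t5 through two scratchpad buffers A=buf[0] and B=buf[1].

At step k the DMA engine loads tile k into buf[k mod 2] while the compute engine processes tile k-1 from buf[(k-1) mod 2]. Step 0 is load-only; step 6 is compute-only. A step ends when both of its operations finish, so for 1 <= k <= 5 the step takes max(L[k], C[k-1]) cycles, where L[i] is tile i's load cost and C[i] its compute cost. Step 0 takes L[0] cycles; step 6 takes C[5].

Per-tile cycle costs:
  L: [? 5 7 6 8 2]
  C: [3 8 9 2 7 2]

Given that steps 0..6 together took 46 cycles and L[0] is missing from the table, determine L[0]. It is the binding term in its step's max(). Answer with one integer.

L[0] = 7

step 0 = dur = L[0]=? = L[0]  (unknown; binding)
step 1 = dur = max(L[1]=5, C[0]=3) = 5
step 2 = dur = max(L[2]=7, C[1]=8) = 8
step 3 = dur = max(L[3]=6, C[2]=9) = 9
step 4 = dur = max(L[4]=8, C[3]=2) = 8
step 5 = dur = max(L[5]=2, C[4]=7) = 7
step 6 = dur = C[5]=2 = 2
sum of known step durations = 39
dur[0] = total - known = 46 - 39 = 7
L[0] is the binding max in step 0, so L[0] = dur[0] = 7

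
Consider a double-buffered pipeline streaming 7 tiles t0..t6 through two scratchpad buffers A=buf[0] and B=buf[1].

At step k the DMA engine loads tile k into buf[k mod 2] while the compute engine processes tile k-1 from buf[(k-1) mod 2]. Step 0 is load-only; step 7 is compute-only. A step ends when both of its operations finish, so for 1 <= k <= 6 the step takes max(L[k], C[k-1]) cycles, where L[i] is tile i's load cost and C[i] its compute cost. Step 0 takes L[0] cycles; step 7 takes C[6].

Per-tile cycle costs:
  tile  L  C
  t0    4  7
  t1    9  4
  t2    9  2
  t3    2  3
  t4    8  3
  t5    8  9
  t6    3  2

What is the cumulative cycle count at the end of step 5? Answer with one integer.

end_cycle[5] = 40

step 0: L[0]=4 → dur=4, Σ=4 | A=load:t0 B=idle [load-only]
step 1: L[1]=9 C[0]=7 → dur=9, Σ=13 | A=compute:t0 B=load:t1 [load-bound]
step 2: L[2]=9 C[1]=4 → dur=9, Σ=22 | A=load:t2 B=compute:t1 [load-bound]
step 3: L[3]=2 C[2]=2 → dur=2, Σ=24 | A=compute:t2 B=load:t3 [tied]
step 4: L[4]=8 C[3]=3 → dur=8, Σ=32 | A=load:t4 B=compute:t3 [load-bound]
step 5: L[5]=8 C[4]=3 → dur=8, Σ=40 | A=compute:t4 B=load:t5 [load-bound]
step 6: L[6]=3 C[5]=9 → dur=9, Σ=49 | A=load:t6 B=compute:t5 [compute-bound]
step 7: C[6]=2 → dur=2, Σ=51 | A=compute:t6 B=idle [compute-only]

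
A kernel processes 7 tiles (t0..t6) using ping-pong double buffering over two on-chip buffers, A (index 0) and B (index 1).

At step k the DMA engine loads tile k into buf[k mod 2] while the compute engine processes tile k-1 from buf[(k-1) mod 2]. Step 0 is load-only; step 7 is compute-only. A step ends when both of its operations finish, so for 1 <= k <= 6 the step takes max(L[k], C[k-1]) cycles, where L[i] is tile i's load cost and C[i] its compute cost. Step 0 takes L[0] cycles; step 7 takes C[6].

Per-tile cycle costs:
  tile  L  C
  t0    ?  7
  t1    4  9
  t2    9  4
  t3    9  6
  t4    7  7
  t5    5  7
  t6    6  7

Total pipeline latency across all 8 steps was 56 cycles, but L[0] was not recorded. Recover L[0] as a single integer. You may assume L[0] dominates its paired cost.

L[0] = 3

step 0: dur = L[0]=? = L[0]  (unknown; binding)
step 1: dur = max(L[1]=4, C[0]=7) = 7
step 2: dur = max(L[2]=9, C[1]=9) = 9
step 3: dur = max(L[3]=9, C[2]=4) = 9
step 4: dur = max(L[4]=7, C[3]=6) = 7
step 5: dur = max(L[5]=5, C[4]=7) = 7
step 6: dur = max(L[6]=6, C[5]=7) = 7
step 7: dur = C[6]=7 = 7
sum of known step durations = 53
dur[0] = total - known = 56 - 53 = 3
L[0] is the binding max in step 0, so L[0] = dur[0] = 3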